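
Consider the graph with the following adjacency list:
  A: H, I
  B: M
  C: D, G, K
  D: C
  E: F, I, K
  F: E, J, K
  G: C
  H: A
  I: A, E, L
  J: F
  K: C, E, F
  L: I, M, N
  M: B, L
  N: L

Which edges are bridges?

The edges on the cycle E-F-K-E are not bridges since each lies on that cycle.
But removing I-L disconnects I from L; removing L-N disconnects L from N; removing C-G disconnects C from G; removing E-I disconnects E from I — these are bridges.
In total 11 edges are bridges.

A-H, A-I, B-M, C-D, C-G, C-K, E-I, F-J, I-L, L-M, L-N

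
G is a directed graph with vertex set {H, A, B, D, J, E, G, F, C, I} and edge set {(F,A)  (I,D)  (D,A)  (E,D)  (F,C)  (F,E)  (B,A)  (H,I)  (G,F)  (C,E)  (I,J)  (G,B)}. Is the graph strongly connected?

No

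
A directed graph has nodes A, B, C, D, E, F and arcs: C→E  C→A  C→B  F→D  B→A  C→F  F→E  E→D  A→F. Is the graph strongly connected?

There is no directed path from B to C, so the graph is not strongly connected.

No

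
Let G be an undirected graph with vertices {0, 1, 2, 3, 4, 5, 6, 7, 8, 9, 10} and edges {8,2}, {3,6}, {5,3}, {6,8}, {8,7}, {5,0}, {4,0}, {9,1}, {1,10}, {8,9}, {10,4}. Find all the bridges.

The edges on the cycle 5-3-6-8-9-1-10-4-0-5 are not bridges since each lies on that cycle.
But removing 7—8 disconnects 7 from 8; removing 2—8 disconnects 2 from 8 — these are bridges.

2-8, 7-8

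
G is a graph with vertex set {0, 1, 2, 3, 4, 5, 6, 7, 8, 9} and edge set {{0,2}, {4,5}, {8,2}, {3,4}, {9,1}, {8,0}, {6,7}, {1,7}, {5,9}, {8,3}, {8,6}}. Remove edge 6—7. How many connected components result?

1

6 and 7 are still connected via 6-8-3-4-5-9-1-7, so the component count stays at 1.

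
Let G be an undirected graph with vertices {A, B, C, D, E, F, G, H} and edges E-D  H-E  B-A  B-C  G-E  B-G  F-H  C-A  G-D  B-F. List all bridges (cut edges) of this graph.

The edges on the cycle B-C-A-B are not bridges since each lies on that cycle.
Every edge lies on some cycle, so there are no bridges.

none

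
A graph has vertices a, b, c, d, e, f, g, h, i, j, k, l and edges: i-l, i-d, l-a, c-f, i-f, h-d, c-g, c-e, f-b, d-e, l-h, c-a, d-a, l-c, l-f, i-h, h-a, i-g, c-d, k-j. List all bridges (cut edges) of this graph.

The edges on the cycle i-l-c-g-i are not bridges since each lies on that cycle.
But removing k-j disconnects k from j; removing f-b disconnects f from b — these are bridges.

b-f, j-k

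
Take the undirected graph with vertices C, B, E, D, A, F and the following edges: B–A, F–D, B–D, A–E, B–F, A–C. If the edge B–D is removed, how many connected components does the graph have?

1

B and D are still connected via B-F-D, so the component count stays at 1.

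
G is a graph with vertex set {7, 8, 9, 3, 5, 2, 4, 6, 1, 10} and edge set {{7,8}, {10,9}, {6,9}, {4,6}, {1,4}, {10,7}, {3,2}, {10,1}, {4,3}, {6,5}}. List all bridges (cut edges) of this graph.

10-7, 2-3, 3-4, 5-6, 7-8

The edges on the cycle 10-1-4-6-9-10 are not bridges since each lies on that cycle.
But removing 10 - 7 disconnects 10 from 7; removing 2 - 3 disconnects 2 from 3; removing 8 - 7 disconnects 8 from 7; removing 6 - 5 disconnects 6 from 5 — these are bridges.
In total 5 edges are bridges.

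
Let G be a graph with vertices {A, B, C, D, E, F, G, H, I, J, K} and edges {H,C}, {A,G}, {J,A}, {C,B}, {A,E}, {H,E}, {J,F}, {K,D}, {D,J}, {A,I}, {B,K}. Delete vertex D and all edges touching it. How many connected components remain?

With D gone, the remaining components are: {A, B, C, E, F, G, H, I, J, K}.
That is 1 component.

1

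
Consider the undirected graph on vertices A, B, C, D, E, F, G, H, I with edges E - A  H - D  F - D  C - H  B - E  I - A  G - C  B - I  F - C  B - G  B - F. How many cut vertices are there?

Removing B increases the component count from 1 to 2, so B is a cut vertex.
By contrast removing F leaves 1 component; it is not a cut vertex. No other vertex is a cut vertex either.

1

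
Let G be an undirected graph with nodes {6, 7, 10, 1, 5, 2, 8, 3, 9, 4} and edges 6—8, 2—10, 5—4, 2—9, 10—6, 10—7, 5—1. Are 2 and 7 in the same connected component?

Yes

From 2 we can reach 2, 6, 7, 8, 9, 10, which includes 7.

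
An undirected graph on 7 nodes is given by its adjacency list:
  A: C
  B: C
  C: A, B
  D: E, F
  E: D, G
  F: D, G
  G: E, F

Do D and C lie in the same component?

The component containing D is {D, E, F, G}, and C is not in it.

No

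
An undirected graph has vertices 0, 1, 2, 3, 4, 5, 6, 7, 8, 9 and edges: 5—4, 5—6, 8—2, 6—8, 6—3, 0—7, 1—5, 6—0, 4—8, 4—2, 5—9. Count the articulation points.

Removing 0 increases the component count from 1 to 2, so 0 is a cut vertex.
Removing 5 increases the component count from 1 to 3, so 5 is a cut vertex.
Removing 6 increases the component count from 1 to 3, so 6 is a cut vertex.
By contrast removing 8 leaves 1 component; it is not a cut vertex. No other vertex is a cut vertex either.

3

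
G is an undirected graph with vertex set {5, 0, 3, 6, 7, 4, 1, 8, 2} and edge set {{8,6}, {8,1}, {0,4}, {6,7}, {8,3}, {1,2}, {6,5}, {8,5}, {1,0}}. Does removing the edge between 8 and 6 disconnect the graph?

No

After removing 8—6, the path 8-5-6 still connects them, so the edge is not a bridge.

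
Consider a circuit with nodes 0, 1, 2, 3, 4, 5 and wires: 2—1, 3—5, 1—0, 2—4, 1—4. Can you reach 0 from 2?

From 2 we can reach 0, 1, 2, 4, which includes 0.

Yes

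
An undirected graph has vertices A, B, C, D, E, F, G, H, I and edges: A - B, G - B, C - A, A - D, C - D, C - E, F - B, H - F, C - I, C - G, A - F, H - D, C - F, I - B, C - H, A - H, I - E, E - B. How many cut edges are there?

The edges on the cycle C-G-B-F-A-C are not bridges since each lies on that cycle.
Every edge lies on some cycle, so there are no bridges.

0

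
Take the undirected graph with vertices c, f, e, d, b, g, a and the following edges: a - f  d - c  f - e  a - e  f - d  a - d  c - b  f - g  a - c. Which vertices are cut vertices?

Removing c increases the component count from 1 to 2, so c is a cut vertex.
Removing f increases the component count from 1 to 2, so f is a cut vertex.
By contrast removing d leaves 1 component; it is not a cut vertex. No other vertex is a cut vertex either.

c, f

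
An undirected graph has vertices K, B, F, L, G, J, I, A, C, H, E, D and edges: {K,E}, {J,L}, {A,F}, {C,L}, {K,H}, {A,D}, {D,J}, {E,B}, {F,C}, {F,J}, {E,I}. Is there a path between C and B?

No

The component containing C is {A, C, D, F, J, L}, and B is not in it.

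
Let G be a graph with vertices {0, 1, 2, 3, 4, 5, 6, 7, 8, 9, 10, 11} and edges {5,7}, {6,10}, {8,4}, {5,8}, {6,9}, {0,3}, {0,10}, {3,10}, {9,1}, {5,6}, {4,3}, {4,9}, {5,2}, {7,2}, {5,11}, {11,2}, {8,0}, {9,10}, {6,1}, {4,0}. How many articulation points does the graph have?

Removing 5 increases the component count from 1 to 2, so 5 is a cut vertex.
By contrast removing 11 leaves 1 component; it is not a cut vertex. No other vertex is a cut vertex either.

1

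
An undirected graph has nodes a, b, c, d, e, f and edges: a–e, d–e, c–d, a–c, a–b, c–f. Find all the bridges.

The edges on the cycle a-c-d-e-a are not bridges since each lies on that cycle.
But removing c–f disconnects c from f; removing a–b disconnects a from b — these are bridges.

a-b, c-f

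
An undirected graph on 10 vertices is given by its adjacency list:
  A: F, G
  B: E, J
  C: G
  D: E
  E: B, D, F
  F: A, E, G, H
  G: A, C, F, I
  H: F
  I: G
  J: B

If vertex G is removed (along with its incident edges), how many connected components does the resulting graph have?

3

With G gone, the remaining components are: {C}; {I}; {A, B, D, E, F, H, J}.
That is 3 components.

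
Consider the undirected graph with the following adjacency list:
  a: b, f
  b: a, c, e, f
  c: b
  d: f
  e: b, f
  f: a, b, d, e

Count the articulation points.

2

Removing b increases the component count from 1 to 2, so b is a cut vertex.
Removing f increases the component count from 1 to 2, so f is a cut vertex.
By contrast removing e leaves 1 component; it is not a cut vertex. No other vertex is a cut vertex either.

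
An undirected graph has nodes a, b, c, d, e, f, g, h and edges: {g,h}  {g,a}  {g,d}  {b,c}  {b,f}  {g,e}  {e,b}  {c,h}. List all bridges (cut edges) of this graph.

The edges on the cycle g-e-b-c-h-g are not bridges since each lies on that cycle.
But removing g–d disconnects g from d; removing b–f disconnects b from f; removing g–a disconnects g from a — these are bridges.

a-g, b-f, d-g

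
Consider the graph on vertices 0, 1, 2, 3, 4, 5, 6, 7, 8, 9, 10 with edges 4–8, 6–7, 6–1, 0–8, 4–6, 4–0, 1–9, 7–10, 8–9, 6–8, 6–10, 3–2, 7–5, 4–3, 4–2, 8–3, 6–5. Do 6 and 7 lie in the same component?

Yes

From 6 we can reach 0, 1, 2, 3, 4, 5, 6, 7, 8, 9, 10, which includes 7.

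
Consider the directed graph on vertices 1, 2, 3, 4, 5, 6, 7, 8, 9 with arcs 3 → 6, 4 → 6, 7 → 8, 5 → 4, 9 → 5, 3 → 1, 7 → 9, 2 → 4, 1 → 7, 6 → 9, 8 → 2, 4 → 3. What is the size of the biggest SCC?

{1, 2, 3, 4, 5, 6, 7, 8, 9} are all mutually reachable — one SCC of size 9.
The largest has 9 vertices.

9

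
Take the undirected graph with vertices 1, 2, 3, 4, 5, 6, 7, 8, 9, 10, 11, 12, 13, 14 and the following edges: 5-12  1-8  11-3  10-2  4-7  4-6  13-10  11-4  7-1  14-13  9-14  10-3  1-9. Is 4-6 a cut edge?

Yes

Removing 4-6 leaves no path between 4 and 6: the component count goes from 2 to 3. So it is a bridge.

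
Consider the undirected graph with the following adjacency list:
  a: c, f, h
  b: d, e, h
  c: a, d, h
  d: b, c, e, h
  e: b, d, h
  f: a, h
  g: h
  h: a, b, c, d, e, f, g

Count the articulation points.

Removing h increases the component count from 1 to 2, so h is a cut vertex.
By contrast removing e leaves 1 component; it is not a cut vertex. No other vertex is a cut vertex either.

1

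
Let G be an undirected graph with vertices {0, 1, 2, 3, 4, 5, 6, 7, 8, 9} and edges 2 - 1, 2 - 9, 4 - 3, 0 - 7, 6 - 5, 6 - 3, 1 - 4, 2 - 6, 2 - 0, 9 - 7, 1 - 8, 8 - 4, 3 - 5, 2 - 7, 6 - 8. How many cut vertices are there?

1

Removing 2 increases the component count from 1 to 2, so 2 is a cut vertex.
By contrast removing 8 leaves 1 component; it is not a cut vertex. No other vertex is a cut vertex either.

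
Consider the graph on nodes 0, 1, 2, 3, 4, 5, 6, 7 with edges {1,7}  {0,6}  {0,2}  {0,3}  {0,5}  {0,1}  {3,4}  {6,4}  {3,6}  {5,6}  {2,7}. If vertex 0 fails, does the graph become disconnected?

Yes

Deleting 0 raises the number of components from 1 to 2, so 0 is a cut vertex.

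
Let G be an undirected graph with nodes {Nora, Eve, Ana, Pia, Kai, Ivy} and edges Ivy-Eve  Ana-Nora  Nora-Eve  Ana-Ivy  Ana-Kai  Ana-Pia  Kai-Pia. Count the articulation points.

Removing Ana increases the component count from 1 to 2, so Ana is a cut vertex.
By contrast removing Eve leaves 1 component; it is not a cut vertex. No other vertex is a cut vertex either.

1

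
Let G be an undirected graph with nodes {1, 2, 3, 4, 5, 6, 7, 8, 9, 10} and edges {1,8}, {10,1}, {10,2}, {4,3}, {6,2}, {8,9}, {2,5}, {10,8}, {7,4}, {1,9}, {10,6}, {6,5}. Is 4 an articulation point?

Yes

Deleting 4 raises the number of components from 2 to 3, so 4 is a cut vertex.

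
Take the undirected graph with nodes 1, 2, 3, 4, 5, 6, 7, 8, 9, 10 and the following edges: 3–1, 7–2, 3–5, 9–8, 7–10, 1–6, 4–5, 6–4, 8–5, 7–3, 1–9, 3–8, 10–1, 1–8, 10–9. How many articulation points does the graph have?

Removing 7 increases the component count from 1 to 2, so 7 is a cut vertex.
By contrast removing 8 leaves 1 component; it is not a cut vertex. No other vertex is a cut vertex either.

1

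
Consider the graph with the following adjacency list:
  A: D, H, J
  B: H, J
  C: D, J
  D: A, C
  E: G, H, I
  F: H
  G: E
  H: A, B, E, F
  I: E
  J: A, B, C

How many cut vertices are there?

Removing E increases the component count from 1 to 3, so E is a cut vertex.
Removing H increases the component count from 1 to 3, so H is a cut vertex.
By contrast removing J leaves 1 component; it is not a cut vertex. No other vertex is a cut vertex either.

2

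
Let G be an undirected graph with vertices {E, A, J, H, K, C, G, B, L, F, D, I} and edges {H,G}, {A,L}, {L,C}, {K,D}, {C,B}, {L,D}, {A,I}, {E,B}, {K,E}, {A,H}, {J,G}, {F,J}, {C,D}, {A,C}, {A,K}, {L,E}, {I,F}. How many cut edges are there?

The edges on the cycle A-L-D-K-A are not bridges since each lies on that cycle.
Every edge lies on some cycle, so there are no bridges.

0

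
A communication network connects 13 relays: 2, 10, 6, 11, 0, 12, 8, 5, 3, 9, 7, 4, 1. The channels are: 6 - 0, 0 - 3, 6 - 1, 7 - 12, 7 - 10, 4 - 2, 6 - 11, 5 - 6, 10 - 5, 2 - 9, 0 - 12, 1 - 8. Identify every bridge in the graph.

0-3, 1-6, 1-8, 11-6, 2-4, 2-9

The edges on the cycle 7-10-5-6-0-12-7 are not bridges since each lies on that cycle.
But removing 2 - 9 disconnects 2 from 9; removing 1 - 8 disconnects 1 from 8; removing 6 - 11 disconnects 6 from 11; removing 1 - 6 disconnects 1 from 6 — these are bridges.
In total 6 edges are bridges.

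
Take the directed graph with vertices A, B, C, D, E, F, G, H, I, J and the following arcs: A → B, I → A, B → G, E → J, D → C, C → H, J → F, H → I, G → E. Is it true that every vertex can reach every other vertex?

There is no directed path from F to D, so the graph is not strongly connected.

No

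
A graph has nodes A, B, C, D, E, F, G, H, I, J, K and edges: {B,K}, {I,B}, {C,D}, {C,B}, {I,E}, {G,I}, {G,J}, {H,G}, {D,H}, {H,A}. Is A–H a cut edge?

Yes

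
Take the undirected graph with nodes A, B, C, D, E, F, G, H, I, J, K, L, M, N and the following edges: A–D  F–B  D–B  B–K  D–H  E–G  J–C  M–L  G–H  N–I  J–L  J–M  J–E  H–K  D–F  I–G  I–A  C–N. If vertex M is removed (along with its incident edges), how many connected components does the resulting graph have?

1

With M gone, the remaining components are: {A, B, C, D, E, F, G, H, I, J, K, L, N}.
That is 1 component.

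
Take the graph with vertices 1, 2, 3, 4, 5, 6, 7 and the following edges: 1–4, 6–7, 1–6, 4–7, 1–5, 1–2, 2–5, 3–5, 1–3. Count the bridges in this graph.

0

The edges on the cycle 1-6-7-4-1 are not bridges since each lies on that cycle.
Every edge lies on some cycle, so there are no bridges.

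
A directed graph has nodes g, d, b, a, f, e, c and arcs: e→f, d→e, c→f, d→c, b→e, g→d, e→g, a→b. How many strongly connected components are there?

5

{d, e, g} are all mutually reachable — one SCC of size 3.
{b} is an SCC by itself.
{c} is an SCC by itself.
{f} is an SCC by itself.
{a} is an SCC by itself.
That gives 5 strongly connected components.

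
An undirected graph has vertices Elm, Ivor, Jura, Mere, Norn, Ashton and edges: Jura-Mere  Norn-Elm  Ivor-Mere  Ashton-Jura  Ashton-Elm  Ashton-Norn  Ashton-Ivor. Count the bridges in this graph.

0

The edges on the cycle Ashton-Norn-Elm-Ashton are not bridges since each lies on that cycle.
Every edge lies on some cycle, so there are no bridges.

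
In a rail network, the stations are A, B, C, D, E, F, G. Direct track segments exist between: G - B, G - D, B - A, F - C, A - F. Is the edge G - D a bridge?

Removing G - D leaves no path between G and D: the component count goes from 2 to 3. So it is a bridge.

Yes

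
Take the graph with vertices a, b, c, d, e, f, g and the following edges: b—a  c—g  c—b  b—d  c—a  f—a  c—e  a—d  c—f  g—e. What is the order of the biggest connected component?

Starting from a we can reach a, b, c, d, e, f, g. That is one component of size 7.
The largest has 7 vertices.

7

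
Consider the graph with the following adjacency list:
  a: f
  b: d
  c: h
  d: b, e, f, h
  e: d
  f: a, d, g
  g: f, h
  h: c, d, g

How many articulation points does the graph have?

3

Removing d increases the component count from 1 to 3, so d is a cut vertex.
Removing f increases the component count from 1 to 2, so f is a cut vertex.
Removing h increases the component count from 1 to 2, so h is a cut vertex.
By contrast removing e leaves 1 component; it is not a cut vertex. No other vertex is a cut vertex either.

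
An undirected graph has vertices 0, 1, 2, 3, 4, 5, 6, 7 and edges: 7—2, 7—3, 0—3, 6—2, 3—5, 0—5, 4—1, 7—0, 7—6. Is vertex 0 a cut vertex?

No

Deleting 0 leaves 2 components (was 2), so 0 is not a cut vertex.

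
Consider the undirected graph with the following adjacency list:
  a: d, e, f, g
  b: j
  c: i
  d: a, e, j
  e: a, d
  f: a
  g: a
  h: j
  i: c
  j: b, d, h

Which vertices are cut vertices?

Removing a increases the component count from 2 to 4, so a is a cut vertex.
Removing d increases the component count from 2 to 3, so d is a cut vertex.
Removing j increases the component count from 2 to 4, so j is a cut vertex.
By contrast removing i leaves 2 components; it is not a cut vertex. No other vertex is a cut vertex either.

a, d, j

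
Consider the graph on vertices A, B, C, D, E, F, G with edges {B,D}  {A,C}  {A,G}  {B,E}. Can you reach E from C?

No

The component containing C is {A, C, G}, and E is not in it.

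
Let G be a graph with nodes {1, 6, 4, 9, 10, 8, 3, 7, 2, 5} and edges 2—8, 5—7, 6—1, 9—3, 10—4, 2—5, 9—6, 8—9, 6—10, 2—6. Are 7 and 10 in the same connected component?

Yes

From 7 we can reach 1, 2, 3, 4, 5, 6, 7, 8, 9, 10, which includes 10.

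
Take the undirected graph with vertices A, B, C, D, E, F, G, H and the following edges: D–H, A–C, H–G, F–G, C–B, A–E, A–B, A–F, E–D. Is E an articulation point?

Deleting E leaves 1 component (was 1) (its neighbors A, D remain connected to each other), so E is not a cut vertex.

No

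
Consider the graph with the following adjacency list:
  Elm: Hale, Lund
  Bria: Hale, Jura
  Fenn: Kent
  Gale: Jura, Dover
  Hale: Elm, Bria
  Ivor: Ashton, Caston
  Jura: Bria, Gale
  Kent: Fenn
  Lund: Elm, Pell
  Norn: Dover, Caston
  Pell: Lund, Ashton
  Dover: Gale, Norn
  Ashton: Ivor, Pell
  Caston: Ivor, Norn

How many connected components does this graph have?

Starting from Fenn we can reach Fenn, Kent. That is one component of size 2.
Starting from Elm we can reach Elm, Bria, Gale, Hale, Ivor, Jura, Lund, Norn, Pell, Dover, Ashton, Caston. That is one component of size 12.
Total: 2 components.

2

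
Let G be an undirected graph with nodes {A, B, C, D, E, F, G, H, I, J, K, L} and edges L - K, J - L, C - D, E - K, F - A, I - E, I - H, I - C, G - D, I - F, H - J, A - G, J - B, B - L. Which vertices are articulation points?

I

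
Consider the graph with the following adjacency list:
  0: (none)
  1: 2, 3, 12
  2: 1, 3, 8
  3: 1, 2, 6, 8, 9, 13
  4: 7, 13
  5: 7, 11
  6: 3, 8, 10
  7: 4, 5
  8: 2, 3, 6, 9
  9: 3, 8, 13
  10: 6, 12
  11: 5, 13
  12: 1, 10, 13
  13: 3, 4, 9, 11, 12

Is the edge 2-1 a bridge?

No

After removing 2-1, the path 2-3-1 still connects them, so the edge is not a bridge.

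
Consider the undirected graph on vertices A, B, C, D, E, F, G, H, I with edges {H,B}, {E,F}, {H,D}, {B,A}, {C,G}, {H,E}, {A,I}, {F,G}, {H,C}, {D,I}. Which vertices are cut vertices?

Removing H increases the component count from 1 to 2, so H is a cut vertex.
By contrast removing G leaves 1 component; it is not a cut vertex. No other vertex is a cut vertex either.

H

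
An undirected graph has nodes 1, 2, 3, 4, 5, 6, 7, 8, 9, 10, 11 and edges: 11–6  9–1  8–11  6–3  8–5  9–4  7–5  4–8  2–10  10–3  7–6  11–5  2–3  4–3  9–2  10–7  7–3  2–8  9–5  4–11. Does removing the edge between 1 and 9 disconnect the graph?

Yes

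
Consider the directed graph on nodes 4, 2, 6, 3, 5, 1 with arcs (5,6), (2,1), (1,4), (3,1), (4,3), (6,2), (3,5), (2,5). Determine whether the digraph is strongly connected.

Yes

From 2 we can reach every vertex (1, 2, 3, 4, 5, 6), and every vertex can reach 2 (1, 2, 3, 4, 5, 6). So the whole graph is one strongly connected component.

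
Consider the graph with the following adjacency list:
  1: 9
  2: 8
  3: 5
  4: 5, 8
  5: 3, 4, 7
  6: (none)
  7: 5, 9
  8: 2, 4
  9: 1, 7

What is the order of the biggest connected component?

8

6 is isolated — a component by itself.
Starting from 1 we can reach 1, 2, 3, 4, 5, 7, 8, 9. That is one component of size 8.
The largest has 8 vertices.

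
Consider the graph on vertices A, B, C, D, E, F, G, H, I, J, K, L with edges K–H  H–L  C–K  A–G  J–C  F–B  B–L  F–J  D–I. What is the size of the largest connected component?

7

E is isolated — a component by itself.
Starting from D we can reach D, I. That is one component of size 2.
Starting from A we can reach A, G. That is one component of size 2.
Starting from B we can reach B, C, F, H, J, K, L. That is one component of size 7.
The largest has 7 vertices.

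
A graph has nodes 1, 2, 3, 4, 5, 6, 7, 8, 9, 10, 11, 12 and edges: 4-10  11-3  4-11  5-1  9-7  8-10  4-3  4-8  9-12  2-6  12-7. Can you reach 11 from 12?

No

The component containing 12 is {7, 9, 12}, and 11 is not in it.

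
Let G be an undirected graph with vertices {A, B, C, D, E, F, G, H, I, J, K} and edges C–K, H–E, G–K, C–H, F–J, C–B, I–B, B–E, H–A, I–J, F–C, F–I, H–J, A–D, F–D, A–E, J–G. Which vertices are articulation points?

Removing D, for instance, still leaves 1 component. No single vertex removal increases the component count — the graph has no articulation points.

none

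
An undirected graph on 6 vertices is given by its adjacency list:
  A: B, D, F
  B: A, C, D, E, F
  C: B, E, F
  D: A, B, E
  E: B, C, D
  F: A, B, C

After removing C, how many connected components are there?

1

With C gone, the remaining components are: {A, B, D, E, F}.
That is 1 component.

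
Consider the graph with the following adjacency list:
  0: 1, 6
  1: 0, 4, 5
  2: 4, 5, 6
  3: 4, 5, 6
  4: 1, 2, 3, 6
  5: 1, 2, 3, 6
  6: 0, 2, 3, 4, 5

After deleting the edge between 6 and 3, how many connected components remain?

1

6 and 3 are still connected via 6-5-3, so the component count stays at 1.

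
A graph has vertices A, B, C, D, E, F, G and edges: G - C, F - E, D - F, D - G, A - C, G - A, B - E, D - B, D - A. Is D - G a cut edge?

No

After removing D - G, the path D-A-G still connects them, so the edge is not a bridge.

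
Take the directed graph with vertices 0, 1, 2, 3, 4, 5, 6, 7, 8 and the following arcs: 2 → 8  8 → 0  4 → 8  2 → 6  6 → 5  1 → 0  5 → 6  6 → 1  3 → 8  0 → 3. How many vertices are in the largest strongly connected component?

{0, 3, 8} are all mutually reachable — one SCC of size 3.
{5, 6} are all mutually reachable — one SCC of size 2.
{2} is an SCC by itself.
{7} is an SCC by itself.
{1} is an SCC by itself.
(and 1 more singleton SCC)
The largest has 3 vertices.

3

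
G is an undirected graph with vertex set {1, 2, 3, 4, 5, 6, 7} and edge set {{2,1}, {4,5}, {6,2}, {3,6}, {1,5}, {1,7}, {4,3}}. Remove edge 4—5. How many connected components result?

1

4 and 5 are still connected via 4-3-6-2-1-5, so the component count stays at 1.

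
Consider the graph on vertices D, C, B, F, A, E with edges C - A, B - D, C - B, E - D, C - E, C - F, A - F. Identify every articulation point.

C

Removing C increases the component count from 1 to 2, so C is a cut vertex.
By contrast removing B leaves 1 component; it is not a cut vertex. No other vertex is a cut vertex either.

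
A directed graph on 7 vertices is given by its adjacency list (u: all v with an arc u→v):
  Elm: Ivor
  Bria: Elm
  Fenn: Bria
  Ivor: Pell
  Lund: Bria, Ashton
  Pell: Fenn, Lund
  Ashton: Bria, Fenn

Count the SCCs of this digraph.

1

{Elm, Bria, Fenn, Ivor, Lund, Pell, Ashton} are all mutually reachable — one SCC of size 7.
That gives 1 strongly connected component.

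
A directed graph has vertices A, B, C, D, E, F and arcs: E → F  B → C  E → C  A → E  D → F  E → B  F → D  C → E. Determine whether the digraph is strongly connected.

There is no directed path from F to A, so the graph is not strongly connected.

No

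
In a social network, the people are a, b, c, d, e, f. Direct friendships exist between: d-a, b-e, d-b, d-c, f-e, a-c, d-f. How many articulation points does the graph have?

Removing d increases the component count from 1 to 2, so d is a cut vertex.
By contrast removing a leaves 1 component; it is not a cut vertex. No other vertex is a cut vertex either.

1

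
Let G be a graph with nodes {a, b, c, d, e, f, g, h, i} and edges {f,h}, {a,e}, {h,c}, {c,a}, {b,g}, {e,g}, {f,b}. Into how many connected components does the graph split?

3

d is isolated — a component by itself.
i is isolated — a component by itself.
Starting from a we can reach a, b, c, e, f, g, h. That is one component of size 7.
Total: 3 components.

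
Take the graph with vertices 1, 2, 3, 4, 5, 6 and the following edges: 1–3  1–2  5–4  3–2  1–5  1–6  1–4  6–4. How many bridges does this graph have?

0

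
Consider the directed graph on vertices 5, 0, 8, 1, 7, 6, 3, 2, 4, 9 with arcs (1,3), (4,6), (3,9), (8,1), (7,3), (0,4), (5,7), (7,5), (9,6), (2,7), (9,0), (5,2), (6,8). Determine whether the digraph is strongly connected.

No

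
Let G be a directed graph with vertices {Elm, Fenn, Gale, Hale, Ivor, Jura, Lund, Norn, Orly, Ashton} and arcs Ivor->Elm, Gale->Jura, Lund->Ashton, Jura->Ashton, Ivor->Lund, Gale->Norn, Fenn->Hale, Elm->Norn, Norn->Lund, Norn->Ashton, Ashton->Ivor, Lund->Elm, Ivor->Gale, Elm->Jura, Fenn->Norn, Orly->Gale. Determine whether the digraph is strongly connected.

There is no directed path from Orly to Fenn, so the graph is not strongly connected.

No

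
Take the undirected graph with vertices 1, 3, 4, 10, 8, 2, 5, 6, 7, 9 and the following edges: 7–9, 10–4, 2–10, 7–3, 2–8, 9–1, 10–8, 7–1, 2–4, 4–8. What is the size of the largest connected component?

4

5 is isolated — a component by itself.
6 is isolated — a component by itself.
Starting from 1 we can reach 1, 3, 7, 9. That is one component of size 4.
Starting from 2 we can reach 2, 4, 8, 10. That is one component of size 4.
The largest has 4 vertices.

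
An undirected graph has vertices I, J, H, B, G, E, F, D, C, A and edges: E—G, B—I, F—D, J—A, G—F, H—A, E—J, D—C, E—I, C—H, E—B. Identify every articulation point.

E

Removing E increases the component count from 1 to 2, so E is a cut vertex.
By contrast removing J leaves 1 component; it is not a cut vertex. No other vertex is a cut vertex either.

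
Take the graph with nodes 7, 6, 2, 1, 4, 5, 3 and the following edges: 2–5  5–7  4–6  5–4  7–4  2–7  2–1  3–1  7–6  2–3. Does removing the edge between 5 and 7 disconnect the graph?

No

After removing 5–7, the path 5-2-7 still connects them, so the edge is not a bridge.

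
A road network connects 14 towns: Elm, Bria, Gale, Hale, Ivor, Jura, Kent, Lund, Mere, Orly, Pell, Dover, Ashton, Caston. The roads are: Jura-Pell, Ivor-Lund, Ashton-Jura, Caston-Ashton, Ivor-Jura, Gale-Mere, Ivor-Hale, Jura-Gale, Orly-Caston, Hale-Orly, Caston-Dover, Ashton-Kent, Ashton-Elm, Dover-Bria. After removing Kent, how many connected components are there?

1

With Kent gone, the remaining components are: {Elm, Bria, Gale, Hale, Ivor, Jura, Lund, Mere, Orly, Pell, Dover, Ashton, Caston}.
That is 1 component.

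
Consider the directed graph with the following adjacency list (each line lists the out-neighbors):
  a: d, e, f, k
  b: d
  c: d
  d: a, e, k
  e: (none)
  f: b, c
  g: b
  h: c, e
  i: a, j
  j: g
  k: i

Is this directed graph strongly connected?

There is no directed path from a to h, so the graph is not strongly connected.

No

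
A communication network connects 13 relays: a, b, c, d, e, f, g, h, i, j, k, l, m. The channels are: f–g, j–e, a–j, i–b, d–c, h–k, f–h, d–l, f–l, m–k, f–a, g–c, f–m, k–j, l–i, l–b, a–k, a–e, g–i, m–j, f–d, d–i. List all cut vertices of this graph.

f

Removing f increases the component count from 1 to 2, so f is a cut vertex.
By contrast removing k leaves 1 component; it is not a cut vertex. No other vertex is a cut vertex either.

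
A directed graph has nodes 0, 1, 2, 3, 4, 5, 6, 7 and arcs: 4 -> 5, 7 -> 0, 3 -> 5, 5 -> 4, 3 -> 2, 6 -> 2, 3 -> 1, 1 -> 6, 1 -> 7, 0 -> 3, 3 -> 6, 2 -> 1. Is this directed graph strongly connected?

There is no directed path from 4 to 2, so the graph is not strongly connected.

No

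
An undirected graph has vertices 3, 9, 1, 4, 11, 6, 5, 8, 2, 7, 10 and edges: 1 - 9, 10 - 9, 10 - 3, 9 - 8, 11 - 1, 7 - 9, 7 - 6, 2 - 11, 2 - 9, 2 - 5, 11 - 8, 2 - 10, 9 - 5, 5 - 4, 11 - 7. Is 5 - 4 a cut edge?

Yes

Removing 5 - 4 leaves no path between 5 and 4: the component count goes from 1 to 2. So it is a bridge.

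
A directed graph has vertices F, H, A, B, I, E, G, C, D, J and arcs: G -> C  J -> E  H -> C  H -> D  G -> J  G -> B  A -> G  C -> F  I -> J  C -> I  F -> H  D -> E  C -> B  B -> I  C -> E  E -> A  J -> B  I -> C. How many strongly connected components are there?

{A, B, C, D, E, F, G, H, I, J} are all mutually reachable — one SCC of size 10.
That gives 1 strongly connected component.

1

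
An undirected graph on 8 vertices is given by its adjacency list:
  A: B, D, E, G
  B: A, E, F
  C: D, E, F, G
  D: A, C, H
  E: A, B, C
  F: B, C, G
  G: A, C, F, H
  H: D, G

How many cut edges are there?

0

The edges on the cycle A-D-H-G-A are not bridges since each lies on that cycle.
Every edge lies on some cycle, so there are no bridges.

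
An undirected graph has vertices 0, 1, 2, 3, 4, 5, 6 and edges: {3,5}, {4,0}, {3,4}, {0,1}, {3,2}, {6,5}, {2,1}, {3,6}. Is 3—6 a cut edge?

No

After removing 3—6, the path 3-5-6 still connects them, so the edge is not a bridge.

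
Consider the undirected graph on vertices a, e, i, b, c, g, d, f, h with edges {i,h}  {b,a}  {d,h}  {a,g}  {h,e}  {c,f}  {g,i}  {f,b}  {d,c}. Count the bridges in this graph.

The edges on the cycle d-c-f-b-a-g-i-h-d are not bridges since each lies on that cycle.
But removing e—h disconnects e from h — this is a bridge.

1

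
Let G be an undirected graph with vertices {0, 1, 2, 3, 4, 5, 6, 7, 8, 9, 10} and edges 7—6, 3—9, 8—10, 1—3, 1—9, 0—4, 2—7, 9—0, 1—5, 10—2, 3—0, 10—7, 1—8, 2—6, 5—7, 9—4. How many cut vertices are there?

Removing 1 increases the component count from 1 to 2, so 1 is a cut vertex.
By contrast removing 5 leaves 1 component; it is not a cut vertex. No other vertex is a cut vertex either.

1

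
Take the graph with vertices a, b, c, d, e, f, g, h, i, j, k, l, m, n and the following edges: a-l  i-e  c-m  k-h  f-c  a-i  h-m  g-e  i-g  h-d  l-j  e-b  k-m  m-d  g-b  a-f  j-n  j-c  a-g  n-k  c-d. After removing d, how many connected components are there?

With d gone, the remaining components are: {a, b, c, e, f, g, h, i, j, k, l, m, n}.
That is 1 component.

1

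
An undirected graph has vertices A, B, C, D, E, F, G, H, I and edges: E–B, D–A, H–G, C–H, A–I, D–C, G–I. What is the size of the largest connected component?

6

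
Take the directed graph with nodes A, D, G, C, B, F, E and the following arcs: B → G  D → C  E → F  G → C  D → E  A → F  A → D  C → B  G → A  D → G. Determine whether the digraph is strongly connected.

There is no directed path from F to B, so the graph is not strongly connected.

No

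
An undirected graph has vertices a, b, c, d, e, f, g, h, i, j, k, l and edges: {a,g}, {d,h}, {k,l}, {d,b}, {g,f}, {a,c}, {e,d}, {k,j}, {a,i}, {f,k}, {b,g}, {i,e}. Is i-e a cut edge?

No

After removing i-e, the path i-a-g-b-d-e still connects them, so the edge is not a bridge.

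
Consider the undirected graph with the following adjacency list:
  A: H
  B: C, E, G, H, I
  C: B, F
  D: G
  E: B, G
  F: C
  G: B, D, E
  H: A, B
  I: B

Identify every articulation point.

B, C, G, H

Removing B increases the component count from 1 to 4, so B is a cut vertex.
Removing C increases the component count from 1 to 2, so C is a cut vertex.
Removing G increases the component count from 1 to 2, so G is a cut vertex.
Likewise H is a cut vertex.
By contrast removing I leaves 1 component; it is not a cut vertex. No other vertex is a cut vertex either.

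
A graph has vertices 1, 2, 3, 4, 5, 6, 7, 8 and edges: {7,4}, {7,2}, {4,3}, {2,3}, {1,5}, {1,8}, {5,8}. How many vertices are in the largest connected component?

6 is isolated — a component by itself.
Starting from 1 we can reach 1, 5, 8. That is one component of size 3.
Starting from 2 we can reach 2, 3, 4, 7. That is one component of size 4.
The largest has 4 vertices.

4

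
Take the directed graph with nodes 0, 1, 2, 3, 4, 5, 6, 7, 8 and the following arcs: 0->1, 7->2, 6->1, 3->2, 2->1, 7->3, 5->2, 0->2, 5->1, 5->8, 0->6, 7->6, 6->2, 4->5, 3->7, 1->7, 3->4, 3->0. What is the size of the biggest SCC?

8

{0, 1, 2, 3, 4, 5, 6, 7} are all mutually reachable — one SCC of size 8.
{8} is an SCC by itself.
The largest has 8 vertices.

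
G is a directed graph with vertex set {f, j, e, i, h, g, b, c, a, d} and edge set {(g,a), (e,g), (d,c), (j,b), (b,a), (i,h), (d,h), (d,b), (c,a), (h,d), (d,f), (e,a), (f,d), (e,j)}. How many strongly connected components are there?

{d, f, h} are all mutually reachable — one SCC of size 3.
{b} is an SCC by itself.
{g} is an SCC by itself.
{j} is an SCC by itself.
{c} is an SCC by itself.
(and 3 more singleton SCCs)
That gives 8 strongly connected components.

8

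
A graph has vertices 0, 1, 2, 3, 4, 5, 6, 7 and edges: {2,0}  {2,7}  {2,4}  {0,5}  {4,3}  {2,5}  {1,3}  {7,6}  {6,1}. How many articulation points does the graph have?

Removing 2 increases the component count from 1 to 2, so 2 is a cut vertex.
By contrast removing 3 leaves 1 component; it is not a cut vertex. No other vertex is a cut vertex either.

1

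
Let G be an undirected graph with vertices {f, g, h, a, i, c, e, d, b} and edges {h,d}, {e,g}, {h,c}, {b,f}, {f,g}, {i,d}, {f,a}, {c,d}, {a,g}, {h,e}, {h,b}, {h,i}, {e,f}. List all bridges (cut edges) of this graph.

none

The edges on the cycle h-i-d-h are not bridges since each lies on that cycle.
Every edge lies on some cycle, so there are no bridges.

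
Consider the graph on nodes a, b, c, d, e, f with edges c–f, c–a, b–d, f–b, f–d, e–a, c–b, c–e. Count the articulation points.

Removing c increases the component count from 1 to 2, so c is a cut vertex.
By contrast removing e leaves 1 component; it is not a cut vertex. No other vertex is a cut vertex either.

1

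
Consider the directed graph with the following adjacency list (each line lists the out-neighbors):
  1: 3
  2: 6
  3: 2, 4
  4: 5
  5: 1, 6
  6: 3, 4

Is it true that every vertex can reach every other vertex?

Yes

From 6 we can reach every vertex (1, 2, 3, 4, 5, 6), and every vertex can reach 6 (1, 2, 3, 4, 5, 6). So the whole graph is one strongly connected component.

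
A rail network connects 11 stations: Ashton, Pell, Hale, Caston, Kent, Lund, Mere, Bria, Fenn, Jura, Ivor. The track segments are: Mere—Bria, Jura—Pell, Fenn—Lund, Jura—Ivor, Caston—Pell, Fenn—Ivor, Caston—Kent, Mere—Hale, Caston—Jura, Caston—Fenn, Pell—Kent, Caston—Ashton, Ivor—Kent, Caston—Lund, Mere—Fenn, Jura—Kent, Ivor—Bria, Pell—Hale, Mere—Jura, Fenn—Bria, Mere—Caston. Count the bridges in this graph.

The edges on the cycle Mere-Caston-Lund-Fenn-Mere are not bridges since each lies on that cycle.
But removing Caston—Ashton disconnects Caston from Ashton — this is a bridge.

1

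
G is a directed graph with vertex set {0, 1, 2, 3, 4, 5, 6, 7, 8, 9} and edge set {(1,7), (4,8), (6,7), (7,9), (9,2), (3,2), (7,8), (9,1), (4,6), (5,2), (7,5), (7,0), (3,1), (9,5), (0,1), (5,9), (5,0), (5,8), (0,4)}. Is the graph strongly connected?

No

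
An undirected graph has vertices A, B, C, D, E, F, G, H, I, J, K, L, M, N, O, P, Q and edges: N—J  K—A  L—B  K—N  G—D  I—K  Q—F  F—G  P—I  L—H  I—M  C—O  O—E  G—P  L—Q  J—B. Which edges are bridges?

The edges on the cycle L-Q-F-G-P-I-K-N-J-B-L are not bridges since each lies on that cycle.
But removing L—H disconnects L from H; removing A—K disconnects A from K; removing M—I disconnects M from I; removing E—O disconnects E from O — these are bridges.
In total 6 edges are bridges.

A-K, C-O, D-G, E-O, H-L, I-M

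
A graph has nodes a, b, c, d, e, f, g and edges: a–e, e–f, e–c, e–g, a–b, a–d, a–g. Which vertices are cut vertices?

a, e

Removing a increases the component count from 1 to 3, so a is a cut vertex.
Removing e increases the component count from 1 to 3, so e is a cut vertex.
By contrast removing g leaves 1 component; it is not a cut vertex. No other vertex is a cut vertex either.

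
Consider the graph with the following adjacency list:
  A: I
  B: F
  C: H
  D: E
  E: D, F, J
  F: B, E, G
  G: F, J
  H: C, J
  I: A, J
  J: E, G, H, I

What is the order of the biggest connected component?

Starting from A we can reach A, B, C, D, E, F, G, H, I, J. That is one component of size 10.
The largest has 10 vertices.

10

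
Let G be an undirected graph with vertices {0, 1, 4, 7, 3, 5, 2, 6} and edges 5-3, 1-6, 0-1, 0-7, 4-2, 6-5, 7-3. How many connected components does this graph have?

Starting from 2 we can reach 2, 4. That is one component of size 2.
Starting from 0 we can reach 0, 1, 3, 5, 6, 7. That is one component of size 6.
Total: 2 components.

2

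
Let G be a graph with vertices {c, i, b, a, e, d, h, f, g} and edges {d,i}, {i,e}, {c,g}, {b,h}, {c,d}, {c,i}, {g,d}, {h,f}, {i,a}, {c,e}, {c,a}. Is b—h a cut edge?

Yes

Removing b—h leaves no path between b and h: the component count goes from 2 to 3. So it is a bridge.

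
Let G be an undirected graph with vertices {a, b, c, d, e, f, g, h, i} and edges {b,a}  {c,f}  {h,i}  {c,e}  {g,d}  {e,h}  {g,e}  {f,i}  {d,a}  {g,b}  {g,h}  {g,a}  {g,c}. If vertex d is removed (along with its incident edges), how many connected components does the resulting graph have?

1

With d gone, the remaining components are: {a, b, c, e, f, g, h, i}.
That is 1 component.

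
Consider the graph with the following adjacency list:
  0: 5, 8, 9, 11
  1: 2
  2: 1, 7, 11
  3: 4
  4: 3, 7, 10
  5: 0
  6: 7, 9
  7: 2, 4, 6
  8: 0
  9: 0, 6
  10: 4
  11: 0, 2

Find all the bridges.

0-5, 0-8, 1-2, 10-4, 3-4, 4-7

The edges on the cycle 0-9-6-7-2-11-0 are not bridges since each lies on that cycle.
But removing 10-4 disconnects 10 from 4; removing 0-8 disconnects 0 from 8; removing 3-4 disconnects 3 from 4; removing 7-4 disconnects 7 from 4 — these are bridges.
In total 6 edges are bridges.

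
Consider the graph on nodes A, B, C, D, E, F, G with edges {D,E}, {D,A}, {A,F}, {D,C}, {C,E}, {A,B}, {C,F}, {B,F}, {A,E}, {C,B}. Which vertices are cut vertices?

Removing E, for instance, still leaves 2 components. No single vertex removal increases the component count — the graph has no articulation points.

none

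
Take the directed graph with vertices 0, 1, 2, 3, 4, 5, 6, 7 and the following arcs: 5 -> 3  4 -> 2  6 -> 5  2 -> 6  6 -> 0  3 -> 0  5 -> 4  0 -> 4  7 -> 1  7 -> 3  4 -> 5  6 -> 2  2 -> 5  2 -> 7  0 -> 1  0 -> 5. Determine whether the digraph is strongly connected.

There is no directed path from 1 to 5, so the graph is not strongly connected.

No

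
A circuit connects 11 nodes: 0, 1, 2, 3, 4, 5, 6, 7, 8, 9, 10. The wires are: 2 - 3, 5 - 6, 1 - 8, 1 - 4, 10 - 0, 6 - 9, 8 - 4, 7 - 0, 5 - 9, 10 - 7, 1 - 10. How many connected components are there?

3

Starting from 2 we can reach 2, 3. That is one component of size 2.
Starting from 5 we can reach 5, 6, 9. That is one component of size 3.
Starting from 0 we can reach 0, 1, 4, 7, 8, 10. That is one component of size 6.
Total: 3 components.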